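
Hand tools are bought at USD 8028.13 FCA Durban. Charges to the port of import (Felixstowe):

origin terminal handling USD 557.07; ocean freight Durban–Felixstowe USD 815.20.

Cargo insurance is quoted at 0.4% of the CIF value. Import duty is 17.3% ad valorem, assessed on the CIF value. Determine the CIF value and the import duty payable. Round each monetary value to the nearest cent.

CIF value: USD 9438.15; import duty: USD 1632.80

Let C be the CIF value. C = FCA price + pre-shipment costs + freight + 0.4% × C
C − 0.4% × C = 8028.13 + 557.07 + 815.20
0.996 × C = 9400.40
C = 9400.40 / 0.996 = 9438.15
Insurance premium = 0.4% × 9438.15 = 37.75
Import duty = 9438.15 × 17.3% = 1632.80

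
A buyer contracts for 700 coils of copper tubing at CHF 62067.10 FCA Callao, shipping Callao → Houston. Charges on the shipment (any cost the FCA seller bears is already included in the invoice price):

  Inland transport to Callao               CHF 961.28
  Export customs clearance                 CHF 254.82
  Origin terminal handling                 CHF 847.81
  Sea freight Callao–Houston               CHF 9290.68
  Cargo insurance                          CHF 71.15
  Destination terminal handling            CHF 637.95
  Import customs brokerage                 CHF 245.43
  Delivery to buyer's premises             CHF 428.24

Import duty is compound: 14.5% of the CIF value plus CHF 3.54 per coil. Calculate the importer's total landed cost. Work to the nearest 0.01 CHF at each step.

Total landed cost: CHF 86546.49

FCA: the seller delivers export-cleared goods to the carrier; the buyer bears costs from that point.
Already in the invoice (seller's account under FCA): inland to port, export clearance — exclude.
CIF value = FCA price + origin terminal + freight + insurance = 62067.10 + 847.81 + 9290.68 + 71.15 = 72276.74
Ad valorem component: 72276.74 × 14.5% = 10480.13
Specific component: 700 × 3.54 = 2478.00
Import duty = 10480.13 + 2478.00 = 12958.13
Buyer bears: origin terminal 847.81 + freight 9290.68 + insurance 71.15 + destination terminal 637.95 + brokerage 245.43 + delivery 428.24 + duty 12958.13 = 24479.39
Landed cost = invoice 62067.10 + 24479.39 = 86546.49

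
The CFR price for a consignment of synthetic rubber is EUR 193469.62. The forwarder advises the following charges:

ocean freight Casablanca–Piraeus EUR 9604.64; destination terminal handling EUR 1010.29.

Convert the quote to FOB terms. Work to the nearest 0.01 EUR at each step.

Not relevant to the conversion: destination terminal — on the buyer under both terms; not part of either seller's price.
From CFR to FOB, the seller no longer bears: freight.
FOB price = 193469.62 − 9604.64 = 183864.98

FOB price: EUR 183864.98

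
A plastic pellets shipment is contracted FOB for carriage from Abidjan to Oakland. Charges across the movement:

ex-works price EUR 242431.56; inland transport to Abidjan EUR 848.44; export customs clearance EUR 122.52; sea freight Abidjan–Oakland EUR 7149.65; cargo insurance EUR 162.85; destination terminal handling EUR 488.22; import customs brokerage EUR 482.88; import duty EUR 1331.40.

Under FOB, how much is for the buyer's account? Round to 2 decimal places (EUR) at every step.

FOB: the seller bears costs until goods are on board at the origin port; the buyer bears freight, insurance and all costs thereafter.
Seller's account: goods 242431.56 + inland to port 848.44 + export clearance 122.52 = 243402.52
Buyer's account: freight 7149.65 + insurance 162.85 + destination terminal 488.22 + brokerage 482.88 + duty 1331.40 = 9615.00

Buyer's account: EUR 9615.00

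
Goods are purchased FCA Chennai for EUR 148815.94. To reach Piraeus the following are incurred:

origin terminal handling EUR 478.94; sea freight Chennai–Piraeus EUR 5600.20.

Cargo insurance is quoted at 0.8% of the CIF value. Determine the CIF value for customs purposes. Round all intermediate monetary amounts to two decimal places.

Let C be the CIF value. C = FCA price + pre-shipment costs + freight + 0.8% × C
C − 0.8% × C = 148815.94 + 478.94 + 5600.20
0.992 × C = 154895.08
C = 154895.08 / 0.992 = 156144.23
Insurance premium = 0.8% × 156144.23 = 1249.15

CIF value: EUR 156144.23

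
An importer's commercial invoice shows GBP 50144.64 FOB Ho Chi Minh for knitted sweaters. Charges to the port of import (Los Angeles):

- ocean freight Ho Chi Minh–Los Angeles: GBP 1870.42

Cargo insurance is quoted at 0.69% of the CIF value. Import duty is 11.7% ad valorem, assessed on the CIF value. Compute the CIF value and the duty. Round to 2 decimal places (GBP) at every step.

Let C be the CIF value. C = FOB price + freight + 0.69% × C
C − 0.69% × C = 50144.64 + 1870.42
0.9931 × C = 52015.06
C = 52015.06 / 0.9931 = 52376.46
Insurance premium = 0.69% × 52376.46 = 361.40
Import duty = 52376.46 × 11.7% = 6128.05

CIF value: GBP 52376.46; import duty: GBP 6128.05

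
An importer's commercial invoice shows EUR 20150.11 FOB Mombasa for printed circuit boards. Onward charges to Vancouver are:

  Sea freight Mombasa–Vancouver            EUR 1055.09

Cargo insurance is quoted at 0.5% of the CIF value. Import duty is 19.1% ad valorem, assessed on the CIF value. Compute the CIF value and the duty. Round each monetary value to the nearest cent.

Let C be the CIF value. C = FOB price + freight + 0.5% × C
C − 0.5% × C = 20150.11 + 1055.09
0.995 × C = 21205.20
C = 21205.20 / 0.995 = 21311.76
Insurance premium = 0.5% × 21311.76 = 106.56
Import duty = 21311.76 × 19.1% = 4070.55

CIF value: EUR 21311.76; import duty: EUR 4070.55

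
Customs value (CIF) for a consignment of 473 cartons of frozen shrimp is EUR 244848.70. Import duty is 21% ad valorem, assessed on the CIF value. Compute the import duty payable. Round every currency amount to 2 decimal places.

Import duty: EUR 51418.23

Import duty = 244848.70 × 21% = 51418.23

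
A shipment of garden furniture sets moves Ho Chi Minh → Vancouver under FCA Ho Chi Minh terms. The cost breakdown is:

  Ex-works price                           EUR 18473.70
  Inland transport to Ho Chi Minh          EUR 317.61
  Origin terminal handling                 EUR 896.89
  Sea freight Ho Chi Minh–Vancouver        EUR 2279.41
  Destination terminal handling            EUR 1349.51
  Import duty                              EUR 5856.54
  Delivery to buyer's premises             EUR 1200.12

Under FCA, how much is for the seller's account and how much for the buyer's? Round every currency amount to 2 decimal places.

Seller: EUR 18791.31; buyer: EUR 11582.47

FCA: the seller delivers export-cleared goods to the carrier; the buyer bears costs from that point.
Seller's account: goods 18473.70 + inland to port 317.61 = 18791.31
Buyer's account: origin terminal 896.89 + freight 2279.41 + destination terminal 1349.51 + duty 5856.54 + delivery 1200.12 = 11582.47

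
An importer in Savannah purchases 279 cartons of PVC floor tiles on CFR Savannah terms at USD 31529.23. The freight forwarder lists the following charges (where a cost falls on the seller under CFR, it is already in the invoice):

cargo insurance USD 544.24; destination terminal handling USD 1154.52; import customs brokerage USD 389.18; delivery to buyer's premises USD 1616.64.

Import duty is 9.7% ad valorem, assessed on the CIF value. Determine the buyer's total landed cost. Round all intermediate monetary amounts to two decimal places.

CFR: the seller pays costs through ocean freight to the destination port, but not insurance.
CIF value = CFR price + insurance = 31529.23 + 544.24 = 32073.47
Import duty = 32073.47 × 9.7% = 3111.13
Buyer bears: insurance 544.24 + destination terminal 1154.52 + brokerage 389.18 + delivery 1616.64 + duty 3111.13 = 6815.71
Landed cost = invoice 31529.23 + 6815.71 = 38344.94

Total landed cost: USD 38344.94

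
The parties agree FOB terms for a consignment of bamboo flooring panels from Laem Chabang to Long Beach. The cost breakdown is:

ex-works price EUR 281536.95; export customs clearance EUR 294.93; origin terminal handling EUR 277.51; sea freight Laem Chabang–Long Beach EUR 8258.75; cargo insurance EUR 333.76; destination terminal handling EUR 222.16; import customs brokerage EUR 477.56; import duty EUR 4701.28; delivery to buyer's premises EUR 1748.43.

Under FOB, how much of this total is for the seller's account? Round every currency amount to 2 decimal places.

Seller's account: EUR 282109.39

FOB: the seller bears costs until goods are on board at the origin port; the buyer bears freight, insurance and all costs thereafter.
Seller's account: goods 281536.95 + export clearance 294.93 + origin terminal 277.51 = 282109.39
Buyer's account: freight 8258.75 + insurance 333.76 + destination terminal 222.16 + brokerage 477.56 + duty 4701.28 + delivery 1748.43 = 15741.94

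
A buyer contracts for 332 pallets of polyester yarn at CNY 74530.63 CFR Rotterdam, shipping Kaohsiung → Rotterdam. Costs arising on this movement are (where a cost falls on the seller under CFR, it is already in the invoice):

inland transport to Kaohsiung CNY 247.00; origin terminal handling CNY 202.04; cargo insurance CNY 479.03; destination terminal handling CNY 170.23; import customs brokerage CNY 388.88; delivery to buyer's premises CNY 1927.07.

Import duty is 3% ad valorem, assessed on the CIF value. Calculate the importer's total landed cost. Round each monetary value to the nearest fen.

Total landed cost: CNY 79746.13

CFR: the seller pays costs through ocean freight to the destination port, but not insurance.
Already in the invoice (seller's account under CFR): inland to port, origin terminal — exclude.
CIF value = CFR price + insurance = 74530.63 + 479.03 = 75009.66
Import duty = 75009.66 × 3% = 2250.29
Buyer bears: insurance 479.03 + destination terminal 170.23 + brokerage 388.88 + delivery 1927.07 + duty 2250.29 = 5215.50
Landed cost = invoice 74530.63 + 5215.50 = 79746.13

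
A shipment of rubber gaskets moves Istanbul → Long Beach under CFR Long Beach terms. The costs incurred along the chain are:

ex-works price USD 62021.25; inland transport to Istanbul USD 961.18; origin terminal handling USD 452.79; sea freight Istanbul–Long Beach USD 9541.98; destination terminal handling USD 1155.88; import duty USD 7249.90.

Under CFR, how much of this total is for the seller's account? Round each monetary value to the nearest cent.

Seller's account: USD 72977.20

CFR: the seller pays costs through ocean freight to the destination port, but not insurance.
Seller's account: goods 62021.25 + inland to port 961.18 + origin terminal 452.79 + freight 9541.98 = 72977.20
Buyer's account: destination terminal 1155.88 + duty 7249.90 = 8405.78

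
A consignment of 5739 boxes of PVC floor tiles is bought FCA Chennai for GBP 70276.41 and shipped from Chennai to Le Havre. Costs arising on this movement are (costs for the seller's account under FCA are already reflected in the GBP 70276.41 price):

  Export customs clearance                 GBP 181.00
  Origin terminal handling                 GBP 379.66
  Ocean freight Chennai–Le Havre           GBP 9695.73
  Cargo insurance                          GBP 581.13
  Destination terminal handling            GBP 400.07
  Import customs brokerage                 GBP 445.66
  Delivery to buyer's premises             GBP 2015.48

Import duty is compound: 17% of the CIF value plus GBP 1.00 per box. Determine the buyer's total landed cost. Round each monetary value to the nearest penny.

Total landed cost: GBP 103291.74

FCA: the seller delivers export-cleared goods to the carrier; the buyer bears costs from that point.
Already in the invoice (seller's account under FCA): export clearance — exclude.
CIF value = FCA price + origin terminal + freight + insurance = 70276.41 + 379.66 + 9695.73 + 581.13 = 80932.93
Ad valorem component: 80932.93 × 17% = 13758.60
Specific component: 5739 × 1.00 = 5739.00
Import duty = 13758.60 + 5739.00 = 19497.60
Buyer bears: origin terminal 379.66 + freight 9695.73 + insurance 581.13 + destination terminal 400.07 + brokerage 445.66 + delivery 2015.48 + duty 19497.60 = 33015.33
Landed cost = invoice 70276.41 + 33015.33 = 103291.74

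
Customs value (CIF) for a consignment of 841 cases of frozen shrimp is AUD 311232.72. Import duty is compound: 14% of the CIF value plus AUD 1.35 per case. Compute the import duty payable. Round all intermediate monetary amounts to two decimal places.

Ad valorem component: 311232.72 × 14% = 43572.58
Specific component: 841 × 1.35 = 1135.35
Import duty = 43572.58 + 1135.35 = 44707.93

Import duty: AUD 44707.93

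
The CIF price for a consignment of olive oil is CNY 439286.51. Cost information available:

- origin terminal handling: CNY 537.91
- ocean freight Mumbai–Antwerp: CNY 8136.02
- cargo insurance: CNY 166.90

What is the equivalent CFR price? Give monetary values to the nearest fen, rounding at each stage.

CFR price: CNY 439119.61

Not relevant to the conversion: origin terminal, freight — on the seller under both CIF and CFR; already in the CIF price and stays in the CFR price.
From CIF to CFR, the seller no longer bears: insurance.
CFR price = 439286.51 − 166.90 = 439119.61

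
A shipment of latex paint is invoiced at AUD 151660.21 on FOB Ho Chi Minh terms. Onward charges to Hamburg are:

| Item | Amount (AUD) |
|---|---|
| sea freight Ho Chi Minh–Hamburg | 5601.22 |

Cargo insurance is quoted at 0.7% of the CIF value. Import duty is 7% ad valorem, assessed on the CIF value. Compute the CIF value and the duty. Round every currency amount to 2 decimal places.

CIF value: AUD 158370.02; import duty: AUD 11085.90

Let C be the CIF value. C = FOB price + freight + 0.7% × C
C − 0.7% × C = 151660.21 + 5601.22
0.993 × C = 157261.43
C = 157261.43 / 0.993 = 158370.02
Insurance premium = 0.7% × 158370.02 = 1108.59
Import duty = 158370.02 × 7% = 11085.90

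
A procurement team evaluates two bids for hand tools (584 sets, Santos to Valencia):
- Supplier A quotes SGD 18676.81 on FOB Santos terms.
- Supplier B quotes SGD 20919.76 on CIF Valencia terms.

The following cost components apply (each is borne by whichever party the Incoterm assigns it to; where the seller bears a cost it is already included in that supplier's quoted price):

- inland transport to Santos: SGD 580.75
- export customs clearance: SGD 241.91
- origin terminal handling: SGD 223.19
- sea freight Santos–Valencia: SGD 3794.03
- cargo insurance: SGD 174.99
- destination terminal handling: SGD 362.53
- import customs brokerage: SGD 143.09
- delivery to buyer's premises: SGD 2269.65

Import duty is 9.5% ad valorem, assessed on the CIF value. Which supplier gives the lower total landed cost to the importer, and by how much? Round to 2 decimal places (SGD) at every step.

Supplier B is cheaper by SGD 1890.04

Supplier A (FOB):
CIF value = FOB price + freight + insurance = 18676.81 + 3794.03 + 174.99 = 22645.83
Import duty = 22645.83 × 9.5% = 2151.35
Buyer bears (A): 3794.03 + 174.99 + 362.53 + 143.09 + 2269.65 = 6744.29
Landed cost (A) = invoice 18676.81 + 6744.29 + duty 2151.35 = 27572.45
Supplier B (CIF):
The CIF price already equals the CIF value: 20919.76
Import duty = 20919.76 × 9.5% = 1987.38
Buyer bears (B): 362.53 + 143.09 + 2269.65 = 2775.27
Landed cost (B) = invoice 20919.76 + 2775.27 + duty 1987.38 = 25682.41
Difference = |27572.45 − 25682.41| = 1890.04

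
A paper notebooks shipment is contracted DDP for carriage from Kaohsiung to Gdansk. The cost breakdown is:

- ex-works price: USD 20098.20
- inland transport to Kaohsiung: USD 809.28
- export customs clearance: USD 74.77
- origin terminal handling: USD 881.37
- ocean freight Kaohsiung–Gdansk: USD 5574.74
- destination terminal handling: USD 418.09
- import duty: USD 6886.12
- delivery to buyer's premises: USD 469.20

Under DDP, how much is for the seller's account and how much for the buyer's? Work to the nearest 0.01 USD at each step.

Seller: USD 35211.77; buyer: USD 0.00

DDP: the seller bears all costs including import duty.
Seller's account: goods 20098.20 + inland to port 809.28 + export clearance 74.77 + origin terminal 881.37 + freight 5574.74 + destination terminal 418.09 + duty 6886.12 + delivery 469.20 = 35211.77
Buyer's account: 0.00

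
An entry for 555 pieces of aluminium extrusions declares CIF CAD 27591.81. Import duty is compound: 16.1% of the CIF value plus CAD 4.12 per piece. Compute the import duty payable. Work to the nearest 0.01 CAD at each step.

Import duty: CAD 6728.88

Ad valorem component: 27591.81 × 16.1% = 4442.28
Specific component: 555 × 4.12 = 2286.60
Import duty = 4442.28 + 2286.60 = 6728.88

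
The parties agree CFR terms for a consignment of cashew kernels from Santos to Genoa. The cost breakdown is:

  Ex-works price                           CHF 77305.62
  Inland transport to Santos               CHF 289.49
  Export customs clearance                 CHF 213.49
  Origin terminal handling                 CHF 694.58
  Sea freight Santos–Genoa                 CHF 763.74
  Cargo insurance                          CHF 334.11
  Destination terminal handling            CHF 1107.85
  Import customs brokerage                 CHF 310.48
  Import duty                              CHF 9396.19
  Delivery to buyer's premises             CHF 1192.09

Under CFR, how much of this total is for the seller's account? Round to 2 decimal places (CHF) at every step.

CFR: the seller pays costs through ocean freight to the destination port, but not insurance.
Seller's account: goods 77305.62 + inland to port 289.49 + export clearance 213.49 + origin terminal 694.58 + freight 763.74 = 79266.92
Buyer's account: insurance 334.11 + destination terminal 1107.85 + brokerage 310.48 + duty 9396.19 + delivery 1192.09 = 12340.72

Seller's account: CHF 79266.92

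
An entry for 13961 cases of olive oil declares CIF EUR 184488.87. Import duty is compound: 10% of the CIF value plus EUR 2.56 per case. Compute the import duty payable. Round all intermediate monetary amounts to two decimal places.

Import duty: EUR 54189.05

Ad valorem component: 184488.87 × 10% = 18448.89
Specific component: 13961 × 2.56 = 35740.16
Import duty = 18448.89 + 35740.16 = 54189.05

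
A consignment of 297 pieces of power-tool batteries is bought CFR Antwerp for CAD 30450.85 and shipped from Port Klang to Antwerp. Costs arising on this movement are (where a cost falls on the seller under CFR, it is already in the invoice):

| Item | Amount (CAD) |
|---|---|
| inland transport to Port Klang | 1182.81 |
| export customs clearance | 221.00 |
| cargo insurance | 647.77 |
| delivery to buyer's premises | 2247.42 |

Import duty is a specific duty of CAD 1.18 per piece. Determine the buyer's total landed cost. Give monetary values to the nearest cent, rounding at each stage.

Total landed cost: CAD 33696.50

CFR: the seller pays costs through ocean freight to the destination port, but not insurance.
Already in the invoice (seller's account under CFR): inland to port, export clearance — exclude.
CIF value = CFR price + insurance = 30450.85 + 647.77 = 31098.62
Import duty = 297 × 1.18 = 350.46
Buyer bears: insurance 647.77 + delivery 2247.42 + duty 350.46 = 3245.65
Landed cost = invoice 30450.85 + 3245.65 = 33696.50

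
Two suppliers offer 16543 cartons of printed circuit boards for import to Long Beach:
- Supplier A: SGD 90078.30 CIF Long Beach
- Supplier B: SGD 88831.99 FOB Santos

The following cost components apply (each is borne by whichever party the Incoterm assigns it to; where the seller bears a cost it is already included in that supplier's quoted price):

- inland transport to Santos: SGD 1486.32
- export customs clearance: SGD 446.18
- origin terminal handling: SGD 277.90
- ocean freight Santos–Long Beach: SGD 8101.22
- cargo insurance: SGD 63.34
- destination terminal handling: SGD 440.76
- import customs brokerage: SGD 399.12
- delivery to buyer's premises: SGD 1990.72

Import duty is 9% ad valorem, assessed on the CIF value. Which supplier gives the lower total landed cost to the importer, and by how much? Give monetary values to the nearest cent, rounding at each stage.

Supplier A is cheaper by SGD 7540.89

Supplier A (CIF):
The CIF price already equals the CIF value: 90078.30
Import duty = 90078.30 × 9% = 8107.05
Buyer bears (A): 440.76 + 399.12 + 1990.72 = 2830.60
Landed cost (A) = invoice 90078.30 + 2830.60 + duty 8107.05 = 101015.95
Supplier B (FOB):
CIF value = FOB price + freight + insurance = 88831.99 + 8101.22 + 63.34 = 96996.55
Import duty = 96996.55 × 9% = 8729.69
Buyer bears (B): 8101.22 + 63.34 + 440.76 + 399.12 + 1990.72 = 10995.16
Landed cost (B) = invoice 88831.99 + 10995.16 + duty 8729.69 = 108556.84
Difference = |101015.95 − 108556.84| = 7540.89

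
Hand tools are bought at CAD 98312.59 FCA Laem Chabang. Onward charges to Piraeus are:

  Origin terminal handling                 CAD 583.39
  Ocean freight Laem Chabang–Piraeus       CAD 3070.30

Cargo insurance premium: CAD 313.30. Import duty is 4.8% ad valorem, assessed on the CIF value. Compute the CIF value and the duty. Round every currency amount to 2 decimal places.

CIF = FCA price + pre-shipment costs + freight + insurance
CIF = 98312.59 + 583.39 + 3070.30 + 313.30 = 102279.58
Import duty = 102279.58 × 4.8% = 4909.42

CIF value: CAD 102279.58; import duty: CAD 4909.42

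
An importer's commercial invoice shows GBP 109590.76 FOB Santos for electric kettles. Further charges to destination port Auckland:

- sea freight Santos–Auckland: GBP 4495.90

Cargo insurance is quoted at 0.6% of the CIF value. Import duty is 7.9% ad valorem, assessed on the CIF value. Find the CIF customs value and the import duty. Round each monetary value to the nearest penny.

CIF value: GBP 114775.31; import duty: GBP 9067.25

Let C be the CIF value. C = FOB price + freight + 0.6% × C
C − 0.6% × C = 109590.76 + 4495.90
0.994 × C = 114086.66
C = 114086.66 / 0.994 = 114775.31
Insurance premium = 0.6% × 114775.31 = 688.65
Import duty = 114775.31 × 7.9% = 9067.25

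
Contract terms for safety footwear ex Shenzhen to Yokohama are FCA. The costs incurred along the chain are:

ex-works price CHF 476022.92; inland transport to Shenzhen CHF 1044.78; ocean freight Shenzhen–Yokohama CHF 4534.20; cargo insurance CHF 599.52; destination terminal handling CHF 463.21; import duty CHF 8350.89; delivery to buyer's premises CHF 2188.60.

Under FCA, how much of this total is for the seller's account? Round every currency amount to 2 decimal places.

FCA: the seller delivers export-cleared goods to the carrier; the buyer bears costs from that point.
Seller's account: goods 476022.92 + inland to port 1044.78 = 477067.70
Buyer's account: freight 4534.20 + insurance 599.52 + destination terminal 463.21 + duty 8350.89 + delivery 2188.60 = 16136.42

Seller's account: CHF 477067.70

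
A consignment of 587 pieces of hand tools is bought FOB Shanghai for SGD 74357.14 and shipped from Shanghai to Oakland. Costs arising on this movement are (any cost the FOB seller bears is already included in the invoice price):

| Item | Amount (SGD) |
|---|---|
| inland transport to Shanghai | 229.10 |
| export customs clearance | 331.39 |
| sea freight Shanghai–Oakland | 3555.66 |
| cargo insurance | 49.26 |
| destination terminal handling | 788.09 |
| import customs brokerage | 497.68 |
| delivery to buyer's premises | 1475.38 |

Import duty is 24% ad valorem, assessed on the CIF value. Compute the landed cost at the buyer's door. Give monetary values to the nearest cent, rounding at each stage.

Total landed cost: SGD 99434.10

FOB: the seller bears costs until goods are on board at the origin port; the buyer bears freight, insurance and all costs thereafter.
Already in the invoice (seller's account under FOB): inland to port, export clearance — exclude.
CIF value = FOB price + freight + insurance = 74357.14 + 3555.66 + 49.26 = 77962.06
Import duty = 77962.06 × 24% = 18710.89
Buyer bears: freight 3555.66 + insurance 49.26 + destination terminal 788.09 + brokerage 497.68 + delivery 1475.38 + duty 18710.89 = 25076.96
Landed cost = invoice 74357.14 + 25076.96 = 99434.10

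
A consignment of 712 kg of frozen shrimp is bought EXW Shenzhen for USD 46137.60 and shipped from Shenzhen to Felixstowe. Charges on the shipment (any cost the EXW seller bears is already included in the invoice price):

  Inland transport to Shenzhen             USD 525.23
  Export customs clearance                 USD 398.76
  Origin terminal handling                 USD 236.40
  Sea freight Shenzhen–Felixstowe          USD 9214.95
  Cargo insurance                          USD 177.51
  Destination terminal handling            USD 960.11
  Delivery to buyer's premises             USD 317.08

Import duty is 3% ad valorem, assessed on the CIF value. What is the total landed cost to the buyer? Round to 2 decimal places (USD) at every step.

Total landed cost: USD 59668.35

EXW: the seller makes goods available at their premises; the buyer bears all onward costs.
CIF value = EXW price + inland to port + export clearance + origin terminal + freight + insurance = 46137.60 + 525.23 + 398.76 + 236.40 + 9214.95 + 177.51 = 56690.45
Import duty = 56690.45 × 3% = 1700.71
Buyer bears: inland to port 525.23 + export clearance 398.76 + origin terminal 236.40 + freight 9214.95 + insurance 177.51 + destination terminal 960.11 + delivery 317.08 + duty 1700.71 = 13530.75
Landed cost = invoice 46137.60 + 13530.75 = 59668.35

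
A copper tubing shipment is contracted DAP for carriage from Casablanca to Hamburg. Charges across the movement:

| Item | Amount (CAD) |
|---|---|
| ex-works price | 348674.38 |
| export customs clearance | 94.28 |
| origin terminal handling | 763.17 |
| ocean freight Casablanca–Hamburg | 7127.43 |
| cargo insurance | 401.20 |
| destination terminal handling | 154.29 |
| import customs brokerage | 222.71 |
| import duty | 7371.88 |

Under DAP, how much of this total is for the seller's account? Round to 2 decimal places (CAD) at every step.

Seller's account: CAD 357214.75

DAP: the seller bears all costs to the named destination except import duty and clearance.
Seller's account: goods 348674.38 + export clearance 94.28 + origin terminal 763.17 + freight 7127.43 + insurance 401.20 + destination terminal 154.29 = 357214.75
Buyer's account: brokerage 222.71 + duty 7371.88 = 7594.59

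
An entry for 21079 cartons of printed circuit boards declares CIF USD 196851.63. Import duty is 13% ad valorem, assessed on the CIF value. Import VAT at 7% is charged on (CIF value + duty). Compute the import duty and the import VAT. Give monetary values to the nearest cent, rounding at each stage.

Import duty = 196851.63 × 13% = 25590.71
VAT base = CIF + duty = 196851.63 + 25590.71 = 222442.34
Import VAT = 222442.34 × 7% = 15570.96

Import duty: USD 25590.71; import VAT: USD 15570.96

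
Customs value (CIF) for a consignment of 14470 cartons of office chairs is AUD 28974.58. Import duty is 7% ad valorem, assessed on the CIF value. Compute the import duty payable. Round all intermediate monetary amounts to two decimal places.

Import duty = 28974.58 × 7% = 2028.22

Import duty: AUD 2028.22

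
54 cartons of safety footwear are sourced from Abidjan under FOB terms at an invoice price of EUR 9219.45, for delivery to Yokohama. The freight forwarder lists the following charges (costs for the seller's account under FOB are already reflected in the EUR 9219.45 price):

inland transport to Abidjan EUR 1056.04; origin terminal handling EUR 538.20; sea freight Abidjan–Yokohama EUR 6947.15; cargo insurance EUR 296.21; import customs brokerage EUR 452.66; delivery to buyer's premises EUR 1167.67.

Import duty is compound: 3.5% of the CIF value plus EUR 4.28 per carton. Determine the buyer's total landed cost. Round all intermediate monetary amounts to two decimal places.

Total landed cost: EUR 18890.46

FOB: the seller bears costs until goods are on board at the origin port; the buyer bears freight, insurance and all costs thereafter.
Already in the invoice (seller's account under FOB): inland to port, origin terminal — exclude.
CIF value = FOB price + freight + insurance = 9219.45 + 6947.15 + 296.21 = 16462.81
Ad valorem component: 16462.81 × 3.5% = 576.20
Specific component: 54 × 4.28 = 231.12
Import duty = 576.20 + 231.12 = 807.32
Buyer bears: freight 6947.15 + insurance 296.21 + brokerage 452.66 + delivery 1167.67 + duty 807.32 = 9671.01
Landed cost = invoice 9219.45 + 9671.01 = 18890.46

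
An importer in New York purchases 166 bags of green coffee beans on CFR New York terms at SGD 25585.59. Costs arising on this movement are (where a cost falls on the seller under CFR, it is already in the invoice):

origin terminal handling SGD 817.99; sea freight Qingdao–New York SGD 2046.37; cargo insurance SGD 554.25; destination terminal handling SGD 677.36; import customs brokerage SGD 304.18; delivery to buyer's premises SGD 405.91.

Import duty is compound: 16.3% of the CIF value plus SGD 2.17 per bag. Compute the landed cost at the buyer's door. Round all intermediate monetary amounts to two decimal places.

Total landed cost: SGD 32148.30

CFR: the seller pays costs through ocean freight to the destination port, but not insurance.
Already in the invoice (seller's account under CFR): origin terminal, freight — exclude.
CIF value = CFR price + insurance = 25585.59 + 554.25 = 26139.84
Ad valorem component: 26139.84 × 16.3% = 4260.79
Specific component: 166 × 2.17 = 360.22
Import duty = 4260.79 + 360.22 = 4621.01
Buyer bears: insurance 554.25 + destination terminal 677.36 + brokerage 304.18 + delivery 405.91 + duty 4621.01 = 6562.71
Landed cost = invoice 25585.59 + 6562.71 = 32148.30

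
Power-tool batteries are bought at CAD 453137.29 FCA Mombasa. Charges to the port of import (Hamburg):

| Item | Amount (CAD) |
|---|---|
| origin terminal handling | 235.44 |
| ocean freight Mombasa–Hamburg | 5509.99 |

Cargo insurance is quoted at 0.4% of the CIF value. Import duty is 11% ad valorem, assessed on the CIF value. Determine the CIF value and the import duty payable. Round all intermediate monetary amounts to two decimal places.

CIF value: CAD 460725.62; import duty: CAD 50679.82

Let C be the CIF value. C = FCA price + pre-shipment costs + freight + 0.4% × C
C − 0.4% × C = 453137.29 + 235.44 + 5509.99
0.996 × C = 458882.72
C = 458882.72 / 0.996 = 460725.62
Insurance premium = 0.4% × 460725.62 = 1842.90
Import duty = 460725.62 × 11% = 50679.82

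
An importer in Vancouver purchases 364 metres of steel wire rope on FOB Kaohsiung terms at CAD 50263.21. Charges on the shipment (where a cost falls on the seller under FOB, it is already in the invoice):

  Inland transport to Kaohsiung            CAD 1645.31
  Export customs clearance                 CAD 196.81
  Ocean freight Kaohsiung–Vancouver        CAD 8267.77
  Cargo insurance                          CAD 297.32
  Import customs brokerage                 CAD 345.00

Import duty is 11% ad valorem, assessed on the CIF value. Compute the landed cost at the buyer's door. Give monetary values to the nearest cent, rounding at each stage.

Total landed cost: CAD 65644.41

FOB: the seller bears costs until goods are on board at the origin port; the buyer bears freight, insurance and all costs thereafter.
Already in the invoice (seller's account under FOB): inland to port, export clearance — exclude.
CIF value = FOB price + freight + insurance = 50263.21 + 8267.77 + 297.32 = 58828.30
Import duty = 58828.30 × 11% = 6471.11
Buyer bears: freight 8267.77 + insurance 297.32 + brokerage 345.00 + duty 6471.11 = 15381.20
Landed cost = invoice 50263.21 + 15381.20 = 65644.41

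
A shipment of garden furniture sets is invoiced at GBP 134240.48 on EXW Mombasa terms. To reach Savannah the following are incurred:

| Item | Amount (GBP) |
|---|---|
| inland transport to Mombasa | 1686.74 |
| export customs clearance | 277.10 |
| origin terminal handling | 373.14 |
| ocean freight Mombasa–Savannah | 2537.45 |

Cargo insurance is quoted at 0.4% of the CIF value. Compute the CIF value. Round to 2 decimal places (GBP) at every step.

Let C be the CIF value. C = EXW price + pre-shipment costs + freight + 0.4% × C
C − 0.4% × C = 134240.48 + 1686.74 + 277.10 + 373.14 + 2537.45
0.996 × C = 139114.91
C = 139114.91 / 0.996 = 139673.60
Insurance premium = 0.4% × 139673.60 = 558.69

CIF value: GBP 139673.60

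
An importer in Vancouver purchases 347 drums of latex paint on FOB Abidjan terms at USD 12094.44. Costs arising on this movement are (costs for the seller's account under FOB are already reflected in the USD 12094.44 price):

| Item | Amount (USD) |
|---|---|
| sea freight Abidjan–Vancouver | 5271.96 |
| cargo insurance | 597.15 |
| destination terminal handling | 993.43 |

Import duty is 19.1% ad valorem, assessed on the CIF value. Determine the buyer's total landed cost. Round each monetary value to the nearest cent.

FOB: the seller bears costs until goods are on board at the origin port; the buyer bears freight, insurance and all costs thereafter.
CIF value = FOB price + freight + insurance = 12094.44 + 5271.96 + 597.15 = 17963.55
Import duty = 17963.55 × 19.1% = 3431.04
Buyer bears: freight 5271.96 + insurance 597.15 + destination terminal 993.43 + duty 3431.04 = 10293.58
Landed cost = invoice 12094.44 + 10293.58 = 22388.02

Total landed cost: USD 22388.02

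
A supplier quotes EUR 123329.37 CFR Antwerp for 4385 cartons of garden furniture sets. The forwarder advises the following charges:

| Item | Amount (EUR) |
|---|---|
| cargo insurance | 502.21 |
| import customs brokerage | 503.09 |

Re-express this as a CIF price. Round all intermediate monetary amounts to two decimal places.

Not relevant to the conversion: brokerage — on the buyer under both terms; not part of either seller's price.
From CFR to CIF, the seller additionally bears: insurance.
CIF price = 123329.37 + 502.21 = 123831.58

CIF price: EUR 123831.58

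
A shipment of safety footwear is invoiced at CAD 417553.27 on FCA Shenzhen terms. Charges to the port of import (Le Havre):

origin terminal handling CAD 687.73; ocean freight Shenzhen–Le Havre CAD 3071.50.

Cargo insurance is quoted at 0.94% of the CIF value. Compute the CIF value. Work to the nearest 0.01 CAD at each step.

Let C be the CIF value. C = FCA price + pre-shipment costs + freight + 0.94% × C
C − 0.94% × C = 417553.27 + 687.73 + 3071.50
0.9906 × C = 421312.50
C = 421312.50 / 0.9906 = 425310.42
Insurance premium = 0.94% × 425310.42 = 3997.92

CIF value: CAD 425310.42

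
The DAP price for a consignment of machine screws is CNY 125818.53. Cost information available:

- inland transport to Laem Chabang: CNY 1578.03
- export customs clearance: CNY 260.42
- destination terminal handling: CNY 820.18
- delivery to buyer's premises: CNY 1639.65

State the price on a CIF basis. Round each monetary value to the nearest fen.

CIF price: CNY 123358.70

Not relevant to the conversion: inland to port, export clearance — on the seller under both DAP and CIF; already in the DAP price and stays in the CIF price.
From DAP to CIF, the seller no longer bears: destination terminal, delivery.
CIF price = 125818.53 − 820.18 − 1639.65 = 123358.70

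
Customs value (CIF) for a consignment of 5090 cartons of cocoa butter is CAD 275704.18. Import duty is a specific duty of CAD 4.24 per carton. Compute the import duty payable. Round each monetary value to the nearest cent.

Import duty = 5090 × 4.24 = 21581.60

Import duty: CAD 21581.60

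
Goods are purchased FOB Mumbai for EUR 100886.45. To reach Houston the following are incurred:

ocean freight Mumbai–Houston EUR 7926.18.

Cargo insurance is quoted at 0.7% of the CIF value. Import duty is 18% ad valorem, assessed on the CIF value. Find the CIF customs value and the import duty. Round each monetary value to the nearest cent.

Let C be the CIF value. C = FOB price + freight + 0.7% × C
C − 0.7% × C = 100886.45 + 7926.18
0.993 × C = 108812.63
C = 108812.63 / 0.993 = 109579.69
Insurance premium = 0.7% × 109579.69 = 767.06
Import duty = 109579.69 × 18% = 19724.34

CIF value: EUR 109579.69; import duty: EUR 19724.34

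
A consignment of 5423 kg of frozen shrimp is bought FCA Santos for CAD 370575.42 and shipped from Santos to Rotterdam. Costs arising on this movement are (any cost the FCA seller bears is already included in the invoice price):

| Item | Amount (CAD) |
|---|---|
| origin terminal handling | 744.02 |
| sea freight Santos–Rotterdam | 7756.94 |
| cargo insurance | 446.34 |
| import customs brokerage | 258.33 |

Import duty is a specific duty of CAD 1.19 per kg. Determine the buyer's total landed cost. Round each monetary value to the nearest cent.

Total landed cost: CAD 386234.42

FCA: the seller delivers export-cleared goods to the carrier; the buyer bears costs from that point.
CIF value = FCA price + origin terminal + freight + insurance = 370575.42 + 744.02 + 7756.94 + 446.34 = 379522.72
Import duty = 5423 × 1.19 = 6453.37
Buyer bears: origin terminal 744.02 + freight 7756.94 + insurance 446.34 + brokerage 258.33 + duty 6453.37 = 15659.00
Landed cost = invoice 370575.42 + 15659.00 = 386234.42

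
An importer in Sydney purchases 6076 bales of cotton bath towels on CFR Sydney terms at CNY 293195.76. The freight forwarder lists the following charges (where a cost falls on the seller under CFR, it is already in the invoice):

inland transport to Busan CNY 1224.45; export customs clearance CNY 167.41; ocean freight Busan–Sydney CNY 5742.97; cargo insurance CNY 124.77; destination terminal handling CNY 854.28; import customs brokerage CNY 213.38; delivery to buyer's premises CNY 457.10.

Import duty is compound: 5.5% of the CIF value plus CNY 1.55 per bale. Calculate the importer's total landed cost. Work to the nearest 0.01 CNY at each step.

CFR: the seller pays costs through ocean freight to the destination port, but not insurance.
Already in the invoice (seller's account under CFR): inland to port, export clearance, freight — exclude.
CIF value = CFR price + insurance = 293195.76 + 124.77 = 293320.53
Ad valorem component: 293320.53 × 5.5% = 16132.63
Specific component: 6076 × 1.55 = 9417.80
Import duty = 16132.63 + 9417.80 = 25550.43
Buyer bears: insurance 124.77 + destination terminal 854.28 + brokerage 213.38 + delivery 457.10 + duty 25550.43 = 27199.96
Landed cost = invoice 293195.76 + 27199.96 = 320395.72

Total landed cost: CNY 320395.72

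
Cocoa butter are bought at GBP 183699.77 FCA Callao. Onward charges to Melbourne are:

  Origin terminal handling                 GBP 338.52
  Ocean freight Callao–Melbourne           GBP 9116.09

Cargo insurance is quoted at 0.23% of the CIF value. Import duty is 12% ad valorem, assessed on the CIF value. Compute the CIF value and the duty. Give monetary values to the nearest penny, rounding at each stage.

Let C be the CIF value. C = FCA price + pre-shipment costs + freight + 0.23% × C
C − 0.23% × C = 183699.77 + 338.52 + 9116.09
0.9977 × C = 193154.38
C = 193154.38 / 0.9977 = 193599.66
Insurance premium = 0.23% × 193599.66 = 445.28
Import duty = 193599.66 × 12% = 23231.96

CIF value: GBP 193599.66; import duty: GBP 23231.96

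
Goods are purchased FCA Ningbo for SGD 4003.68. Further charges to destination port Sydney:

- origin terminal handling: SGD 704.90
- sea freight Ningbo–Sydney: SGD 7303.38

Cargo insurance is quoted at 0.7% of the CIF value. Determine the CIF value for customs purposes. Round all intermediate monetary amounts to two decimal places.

Let C be the CIF value. C = FCA price + pre-shipment costs + freight + 0.7% × C
C − 0.7% × C = 4003.68 + 704.90 + 7303.38
0.993 × C = 12011.96
C = 12011.96 / 0.993 = 12096.64
Insurance premium = 0.7% × 12096.64 = 84.68

CIF value: SGD 12096.64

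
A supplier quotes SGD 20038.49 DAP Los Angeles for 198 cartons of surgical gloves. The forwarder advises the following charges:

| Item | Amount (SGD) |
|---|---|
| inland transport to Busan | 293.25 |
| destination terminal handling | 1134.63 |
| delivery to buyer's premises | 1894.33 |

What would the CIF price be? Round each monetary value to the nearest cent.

CIF price: SGD 17009.53

Not relevant to the conversion: inland to port — on the seller under both DAP and CIF; already in the DAP price and stays in the CIF price.
From DAP to CIF, the seller no longer bears: destination terminal, delivery.
CIF price = 20038.49 − 1134.63 − 1894.33 = 17009.53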